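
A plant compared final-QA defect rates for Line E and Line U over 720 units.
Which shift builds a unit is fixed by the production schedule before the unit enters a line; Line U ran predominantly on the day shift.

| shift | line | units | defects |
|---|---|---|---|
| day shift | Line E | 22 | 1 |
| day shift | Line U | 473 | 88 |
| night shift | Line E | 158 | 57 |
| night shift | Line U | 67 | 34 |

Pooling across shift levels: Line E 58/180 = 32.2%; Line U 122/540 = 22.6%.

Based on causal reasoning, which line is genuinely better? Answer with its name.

Line E

Shift differs across lines for reasons unrelated to any effect of the line itself, and it separately predicts the outcome — a classic confounder. We must compare within shift levels.
Within each level — day shift: 4.5% vs 18.6%; night shift: 36.1% vs 50.7% — Line E is lower every time.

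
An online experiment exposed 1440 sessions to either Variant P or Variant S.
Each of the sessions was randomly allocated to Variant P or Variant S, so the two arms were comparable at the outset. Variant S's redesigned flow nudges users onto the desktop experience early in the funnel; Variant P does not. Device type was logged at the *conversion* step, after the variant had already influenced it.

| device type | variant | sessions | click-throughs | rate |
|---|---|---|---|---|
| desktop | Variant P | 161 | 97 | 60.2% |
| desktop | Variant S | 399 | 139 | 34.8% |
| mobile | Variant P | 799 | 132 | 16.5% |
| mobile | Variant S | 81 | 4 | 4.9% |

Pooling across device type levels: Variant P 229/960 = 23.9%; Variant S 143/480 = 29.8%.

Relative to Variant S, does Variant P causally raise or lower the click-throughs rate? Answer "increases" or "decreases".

decreases

Device type is recorded after the variant and is itself shifted by it — it sits on the causal path from variant to outcome. Conditioning on a mediator would strip out part of the effect we want; the pooled comparison gives the total causal effect.
Pooled: Variant P 23.9% vs Variant S 29.8%; Variant S is higher overall.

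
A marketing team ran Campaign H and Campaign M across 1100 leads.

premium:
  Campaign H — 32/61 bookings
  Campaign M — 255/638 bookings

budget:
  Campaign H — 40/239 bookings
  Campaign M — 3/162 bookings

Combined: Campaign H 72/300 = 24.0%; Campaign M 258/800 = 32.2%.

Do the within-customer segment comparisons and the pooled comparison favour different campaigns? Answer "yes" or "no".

Within each customer segment level (premium 52.5% vs 40.0%; budget 16.7% vs 1.9%), Campaign H has the higher rate every time. Pooled: 24.0% vs 32.2% — Campaign M has the higher rate overall. The two comparisons disagree.

yes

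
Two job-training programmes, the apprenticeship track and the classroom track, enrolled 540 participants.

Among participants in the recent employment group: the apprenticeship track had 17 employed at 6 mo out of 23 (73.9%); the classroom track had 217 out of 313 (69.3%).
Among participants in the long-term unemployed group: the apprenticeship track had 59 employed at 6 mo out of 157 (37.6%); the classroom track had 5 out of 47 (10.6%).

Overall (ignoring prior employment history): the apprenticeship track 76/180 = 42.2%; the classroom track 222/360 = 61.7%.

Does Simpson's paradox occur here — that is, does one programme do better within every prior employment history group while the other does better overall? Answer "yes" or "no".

Within each prior employment history level (recent employment 73.9% vs 69.3%; long-term unemployed 37.6% vs 10.6%), the apprenticeship track has the higher rate every time. Pooled: 42.2% vs 61.7% — the classroom track has the higher rate overall. The two comparisons disagree.

yes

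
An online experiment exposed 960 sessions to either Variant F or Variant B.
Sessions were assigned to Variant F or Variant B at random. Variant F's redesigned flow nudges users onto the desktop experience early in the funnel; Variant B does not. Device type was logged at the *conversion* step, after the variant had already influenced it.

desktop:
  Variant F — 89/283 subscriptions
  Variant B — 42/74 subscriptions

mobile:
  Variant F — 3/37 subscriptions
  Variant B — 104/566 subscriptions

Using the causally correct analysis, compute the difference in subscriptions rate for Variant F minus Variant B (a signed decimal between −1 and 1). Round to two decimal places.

+0.06

Device type is downstream of the variant. One should not condition on a consequence of treatment, so the overall rates are the right comparison.
The causal difference is the pooled difference: 0.287 − 0.228 = +0.059.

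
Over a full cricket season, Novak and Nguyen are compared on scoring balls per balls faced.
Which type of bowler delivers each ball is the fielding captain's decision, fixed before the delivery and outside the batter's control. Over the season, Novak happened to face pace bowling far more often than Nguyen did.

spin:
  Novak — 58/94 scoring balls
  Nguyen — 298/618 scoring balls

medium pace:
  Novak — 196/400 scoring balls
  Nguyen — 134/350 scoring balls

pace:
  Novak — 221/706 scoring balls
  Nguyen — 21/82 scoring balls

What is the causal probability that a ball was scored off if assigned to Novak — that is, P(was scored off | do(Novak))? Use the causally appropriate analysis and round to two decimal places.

0.47

Novak is higher inside every bowling type stratum but Nguyen is higher in aggregate. Whether to stratify depends on how bowling type relates to the player.
Bowling type satisfies the back-door criterion: it is not a descendant of the player, and it blocks the spurious path from player to outcome. Adjusting for it (i.e., using the within-bowling type rates) gives the causal effect.
Standardising Novak to the population bowling type mix: 0.316·58/94 + 0.333·196/400 + 0.350·221/706 = 0.468.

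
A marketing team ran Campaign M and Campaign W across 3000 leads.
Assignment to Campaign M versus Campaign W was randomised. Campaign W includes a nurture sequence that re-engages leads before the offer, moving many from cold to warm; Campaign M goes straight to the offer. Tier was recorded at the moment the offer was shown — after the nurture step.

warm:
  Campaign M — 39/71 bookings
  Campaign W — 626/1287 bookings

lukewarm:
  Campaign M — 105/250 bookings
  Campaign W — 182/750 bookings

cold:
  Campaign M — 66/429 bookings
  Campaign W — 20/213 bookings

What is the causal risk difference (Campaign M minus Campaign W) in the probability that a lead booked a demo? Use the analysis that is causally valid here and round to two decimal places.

Engagement tier is recorded after the campaign and is itself shifted by it — it sits on the causal path from campaign to outcome. Conditioning on a mediator would strip out part of the effect we want; the pooled comparison gives the total causal effect.
The causal difference is the pooled difference: 0.280 − 0.368 = -0.088.

-0.09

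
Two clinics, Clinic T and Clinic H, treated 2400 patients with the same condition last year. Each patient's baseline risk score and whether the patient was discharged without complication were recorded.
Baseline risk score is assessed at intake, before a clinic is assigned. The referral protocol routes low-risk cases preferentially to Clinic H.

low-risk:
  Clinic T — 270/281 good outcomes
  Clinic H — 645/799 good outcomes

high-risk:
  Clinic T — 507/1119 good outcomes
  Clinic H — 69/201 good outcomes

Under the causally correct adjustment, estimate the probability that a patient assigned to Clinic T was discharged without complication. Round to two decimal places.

0.68

Clinic T is higher inside every baseline risk score stratum but Clinic H is higher in aggregate. Whether to stratify depends on how baseline risk score relates to the clinic.
Baseline risk score is set before the clinic has any effect — it is not caused by the clinic — and it independently drives the outcome. That makes it a confounder, so the causal comparison is within baseline risk score levels.
Standardising Clinic T to the population baseline risk score mix: 0.450·270/281 + 0.550·507/1119 = 0.682.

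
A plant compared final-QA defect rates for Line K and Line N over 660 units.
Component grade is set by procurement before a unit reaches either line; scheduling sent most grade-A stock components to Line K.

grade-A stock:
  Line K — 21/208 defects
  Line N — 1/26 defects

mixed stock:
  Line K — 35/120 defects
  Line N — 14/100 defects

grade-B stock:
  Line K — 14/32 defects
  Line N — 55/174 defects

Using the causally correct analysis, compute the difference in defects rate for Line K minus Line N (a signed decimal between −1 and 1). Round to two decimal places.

Here component grade is a common cause — it drives both which line a case falls under and the outcome. The crude comparison mixes populations; the stratum-specific rates are the causally relevant ones.
Adjusting over the population distribution of component grade: 0.355·(0.101−0.038) + 0.333·(0.292−0.140) + 0.312·(0.438−0.316) = +0.111.

+0.11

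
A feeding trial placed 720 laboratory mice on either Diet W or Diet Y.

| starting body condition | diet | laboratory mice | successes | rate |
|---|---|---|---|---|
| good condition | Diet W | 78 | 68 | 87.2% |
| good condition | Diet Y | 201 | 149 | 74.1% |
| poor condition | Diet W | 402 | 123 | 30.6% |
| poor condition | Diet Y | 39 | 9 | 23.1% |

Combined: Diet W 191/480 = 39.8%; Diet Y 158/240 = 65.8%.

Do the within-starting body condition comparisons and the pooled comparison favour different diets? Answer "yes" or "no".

Within each starting body condition level (good condition 87.2% vs 74.1%; poor condition 30.6% vs 23.1%), Diet W has the higher rate every time. Pooled: 39.8% vs 65.8% — Diet Y has the higher rate overall. The two comparisons disagree.

yes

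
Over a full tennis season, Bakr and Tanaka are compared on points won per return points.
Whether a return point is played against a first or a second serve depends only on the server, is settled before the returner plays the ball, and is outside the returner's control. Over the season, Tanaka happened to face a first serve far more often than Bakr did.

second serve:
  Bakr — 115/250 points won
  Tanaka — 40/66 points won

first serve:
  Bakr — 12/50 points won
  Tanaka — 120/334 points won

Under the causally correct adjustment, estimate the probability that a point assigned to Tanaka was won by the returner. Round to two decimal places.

0.47

The serve type-specific comparison favours Tanaka throughout, but the pooled figures favour Bakr. The question is whether to condition on serve type.
The imbalance in serve type arose from how return points were allocated, not from anything the player did; and serve type independently affects the outcome. The pooled gap is confounded — condition on serve type.
Standardising Tanaka to the population serve type mix: 0.451·40/66 + 0.549·120/334 = 0.471.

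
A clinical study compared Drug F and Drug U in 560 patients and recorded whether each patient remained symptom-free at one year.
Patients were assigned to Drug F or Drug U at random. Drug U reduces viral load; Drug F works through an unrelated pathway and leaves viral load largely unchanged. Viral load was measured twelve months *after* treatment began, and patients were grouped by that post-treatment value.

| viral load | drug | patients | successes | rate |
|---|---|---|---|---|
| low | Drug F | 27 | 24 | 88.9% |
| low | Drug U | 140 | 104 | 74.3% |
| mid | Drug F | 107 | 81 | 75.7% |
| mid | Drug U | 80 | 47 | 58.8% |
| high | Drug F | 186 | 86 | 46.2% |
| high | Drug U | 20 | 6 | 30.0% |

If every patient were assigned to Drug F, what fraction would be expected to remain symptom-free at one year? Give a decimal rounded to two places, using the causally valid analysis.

0.60

The viral load-specific comparison favours Drug F throughout, but the pooled figures favour Drug U. The question is whether to condition on viral load.
Viral load lies on the pathway drug → viral load → outcome, so adjusting for it blocks the indirect effect. For the total causal effect of drug, use the unadjusted pooled rates.
So P(outcome | do(Drug F)) is just the pooled rate for Drug F: 191/320 = 0.597.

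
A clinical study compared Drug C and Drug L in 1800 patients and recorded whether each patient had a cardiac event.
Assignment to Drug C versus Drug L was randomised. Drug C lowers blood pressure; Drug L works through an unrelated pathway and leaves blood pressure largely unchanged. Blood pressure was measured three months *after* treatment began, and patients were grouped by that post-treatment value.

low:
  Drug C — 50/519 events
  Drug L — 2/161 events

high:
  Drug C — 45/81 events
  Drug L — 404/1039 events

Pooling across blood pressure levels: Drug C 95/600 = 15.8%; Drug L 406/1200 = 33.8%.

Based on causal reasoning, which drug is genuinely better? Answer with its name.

Because the drug influences blood pressure, blood pressure is a post-treatment mediator, not a confounder. Stratifying on it would bias the estimate; the causal effect is the crude pooled difference.
Pooled: Drug C 15.8% vs Drug L 33.8%; Drug C is lower overall.

Drug C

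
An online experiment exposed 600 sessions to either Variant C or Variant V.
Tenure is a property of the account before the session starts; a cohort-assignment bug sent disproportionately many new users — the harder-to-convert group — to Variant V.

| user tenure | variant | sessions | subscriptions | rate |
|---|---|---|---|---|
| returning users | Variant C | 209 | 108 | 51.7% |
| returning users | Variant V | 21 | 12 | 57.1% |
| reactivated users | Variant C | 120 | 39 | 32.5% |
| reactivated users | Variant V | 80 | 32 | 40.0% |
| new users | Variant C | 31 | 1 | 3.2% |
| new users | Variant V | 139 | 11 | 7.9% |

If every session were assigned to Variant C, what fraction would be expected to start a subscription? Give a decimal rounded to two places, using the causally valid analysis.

0.32

User tenure satisfies the back-door criterion: it is not a descendant of the variant, and it blocks the spurious path from variant to outcome. Adjusting for it (i.e., using the within-user tenure rates) gives the causal effect.
Standardising Variant C to the population user tenure mix: 0.383·108/209 + 0.333·39/120 + 0.283·1/31 = 0.316.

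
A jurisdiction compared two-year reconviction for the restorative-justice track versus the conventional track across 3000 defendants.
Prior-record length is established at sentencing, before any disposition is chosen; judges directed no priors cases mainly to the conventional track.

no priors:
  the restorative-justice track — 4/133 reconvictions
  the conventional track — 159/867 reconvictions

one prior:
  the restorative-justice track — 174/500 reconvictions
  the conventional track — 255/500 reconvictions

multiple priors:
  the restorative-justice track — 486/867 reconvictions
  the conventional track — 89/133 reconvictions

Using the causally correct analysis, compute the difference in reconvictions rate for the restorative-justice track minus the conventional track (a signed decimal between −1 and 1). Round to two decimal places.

-0.14

The prior-record length-specific comparison favours the restorative-justice track throughout, but the pooled figures favour the conventional track. The question is whether to condition on prior-record length.
Prior-record length is set before the disposition has any effect — it is not caused by the disposition — and it independently drives the outcome. That makes it a confounder, so the causal comparison is within prior-record length levels.
Adjusting over the population distribution of prior-record length: 0.333·(0.030−0.183) + 0.333·(0.348−0.510) + 0.333·(0.561−0.669) = -0.141.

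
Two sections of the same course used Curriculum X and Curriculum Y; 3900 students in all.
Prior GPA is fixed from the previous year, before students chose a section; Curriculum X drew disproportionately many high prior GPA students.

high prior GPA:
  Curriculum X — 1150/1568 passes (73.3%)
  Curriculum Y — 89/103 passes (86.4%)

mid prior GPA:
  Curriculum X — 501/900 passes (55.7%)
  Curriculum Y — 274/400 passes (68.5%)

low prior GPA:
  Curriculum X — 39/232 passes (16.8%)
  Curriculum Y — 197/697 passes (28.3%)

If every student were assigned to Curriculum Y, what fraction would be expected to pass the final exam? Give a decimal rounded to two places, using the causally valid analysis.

0.67

The prior GPA band-specific comparison favours Curriculum Y throughout, but the pooled figures favour Curriculum X. The question is whether to condition on prior GPA band.
Prior GPA band differs across teaching methods for reasons unrelated to any effect of the teaching method itself, and it separately predicts the outcome — a classic confounder. We must compare within prior GPA band levels.
Standardising Curriculum Y to the population prior GPA band mix: 0.428·89/103 + 0.333·274/400 + 0.238·197/697 = 0.666.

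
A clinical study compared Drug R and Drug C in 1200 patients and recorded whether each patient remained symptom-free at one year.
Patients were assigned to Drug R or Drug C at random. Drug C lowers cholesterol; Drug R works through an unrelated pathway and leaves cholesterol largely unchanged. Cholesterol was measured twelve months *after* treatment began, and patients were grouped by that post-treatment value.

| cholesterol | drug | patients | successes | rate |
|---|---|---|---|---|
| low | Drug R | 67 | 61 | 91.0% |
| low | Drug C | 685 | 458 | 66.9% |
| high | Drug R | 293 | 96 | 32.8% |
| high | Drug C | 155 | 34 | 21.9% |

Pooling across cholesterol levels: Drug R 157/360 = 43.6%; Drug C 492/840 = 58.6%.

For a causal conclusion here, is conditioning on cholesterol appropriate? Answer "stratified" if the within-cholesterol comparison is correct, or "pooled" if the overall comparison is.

Within every cholesterol level Drug R has the higher rate, yet pooled Drug C does — Simpson's reversal.
Cholesterol is recorded after the drug and is itself shifted by it — it sits on the causal path from drug to outcome. Conditioning on a mediator would strip out part of the effect we want; the pooled comparison gives the total causal effect.
Pooled: Drug R 43.6% vs Drug C 58.6%; Drug C is higher overall.

pooled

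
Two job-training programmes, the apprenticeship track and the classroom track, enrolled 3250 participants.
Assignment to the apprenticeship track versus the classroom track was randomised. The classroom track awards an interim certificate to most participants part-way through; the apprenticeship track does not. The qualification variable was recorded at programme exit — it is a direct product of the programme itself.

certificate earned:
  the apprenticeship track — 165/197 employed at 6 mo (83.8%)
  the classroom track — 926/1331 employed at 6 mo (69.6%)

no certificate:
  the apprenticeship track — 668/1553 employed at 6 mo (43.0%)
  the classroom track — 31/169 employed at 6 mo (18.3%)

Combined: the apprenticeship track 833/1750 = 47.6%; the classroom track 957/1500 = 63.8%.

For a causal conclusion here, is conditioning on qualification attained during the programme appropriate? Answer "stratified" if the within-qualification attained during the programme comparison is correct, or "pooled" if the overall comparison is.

Qualification attained during the programme here is a post-treatment variable shaped by the programme; conditioning on it would introduce bias rather than remove it. The overall comparison is the causal one.
Pooled: the apprenticeship track 47.6% vs the classroom track 63.8%; the classroom track is higher overall.

pooled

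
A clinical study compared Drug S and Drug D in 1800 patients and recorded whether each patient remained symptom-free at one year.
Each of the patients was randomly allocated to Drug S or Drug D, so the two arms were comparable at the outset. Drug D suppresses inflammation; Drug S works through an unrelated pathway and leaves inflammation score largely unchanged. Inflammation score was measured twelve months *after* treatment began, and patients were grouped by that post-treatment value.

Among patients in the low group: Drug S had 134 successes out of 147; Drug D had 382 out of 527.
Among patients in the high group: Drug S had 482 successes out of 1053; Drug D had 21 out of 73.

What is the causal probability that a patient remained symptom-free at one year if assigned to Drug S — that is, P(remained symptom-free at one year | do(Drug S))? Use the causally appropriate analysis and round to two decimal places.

0.51

Stratifying would compare drugs among patients the drugs themselves sorted into inflammation score groups — a form of selection on an intermediate. The unconditioned pooled rates give the total causal effect.
So P(outcome | do(Drug S)) is just the pooled rate for Drug S: 616/1200 = 0.513.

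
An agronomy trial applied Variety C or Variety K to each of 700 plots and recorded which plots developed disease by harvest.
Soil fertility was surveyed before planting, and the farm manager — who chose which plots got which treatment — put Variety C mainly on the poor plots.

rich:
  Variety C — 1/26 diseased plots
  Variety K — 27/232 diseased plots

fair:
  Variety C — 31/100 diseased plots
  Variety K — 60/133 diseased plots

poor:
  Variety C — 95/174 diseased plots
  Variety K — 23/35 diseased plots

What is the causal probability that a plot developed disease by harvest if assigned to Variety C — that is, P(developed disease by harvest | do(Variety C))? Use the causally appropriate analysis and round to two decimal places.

Variety C is lower inside every soil fertility stratum but Variety K is lower in aggregate. Whether to stratify depends on how soil fertility relates to the variety.
Soil fertility is set before the variety has any effect — it is not caused by the variety — and it independently drives the outcome. That makes it a confounder, so the causal comparison is within soil fertility levels.
Standardising Variety C to the population soil fertility mix: 0.369·1/26 + 0.333·31/100 + 0.299·95/174 = 0.280.

0.28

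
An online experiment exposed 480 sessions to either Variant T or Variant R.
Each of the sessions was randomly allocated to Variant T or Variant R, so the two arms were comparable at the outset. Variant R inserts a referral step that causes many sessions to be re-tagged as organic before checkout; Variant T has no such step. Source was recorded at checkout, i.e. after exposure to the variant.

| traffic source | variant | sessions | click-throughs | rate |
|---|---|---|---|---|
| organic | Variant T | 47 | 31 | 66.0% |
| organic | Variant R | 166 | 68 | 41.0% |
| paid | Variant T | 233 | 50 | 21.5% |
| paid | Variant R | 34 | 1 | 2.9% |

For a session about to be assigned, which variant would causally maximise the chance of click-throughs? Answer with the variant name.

Variant R

The distribution of traffic source is itself part of what the variant does — it is an intermediate outcome. Holding it fixed would remove that part of the effect; the total effect is the pooled difference.
Pooled: Variant T 28.9% vs Variant R 34.5%; Variant R is higher overall.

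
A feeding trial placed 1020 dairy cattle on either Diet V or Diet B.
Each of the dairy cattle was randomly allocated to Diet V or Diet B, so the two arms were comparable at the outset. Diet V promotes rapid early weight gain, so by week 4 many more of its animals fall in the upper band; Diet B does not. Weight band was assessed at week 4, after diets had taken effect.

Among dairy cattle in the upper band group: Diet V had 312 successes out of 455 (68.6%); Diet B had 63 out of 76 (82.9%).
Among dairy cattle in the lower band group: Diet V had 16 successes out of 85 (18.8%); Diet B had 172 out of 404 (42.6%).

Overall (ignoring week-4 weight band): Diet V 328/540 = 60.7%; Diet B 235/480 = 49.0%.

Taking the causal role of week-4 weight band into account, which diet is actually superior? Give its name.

Diet V

Week-4 weight band here is a post-treatment variable shaped by the diet; conditioning on it would introduce bias rather than remove it. The overall comparison is the causal one.
Pooled: Diet V 60.7% vs Diet B 49.0%; Diet V is higher overall.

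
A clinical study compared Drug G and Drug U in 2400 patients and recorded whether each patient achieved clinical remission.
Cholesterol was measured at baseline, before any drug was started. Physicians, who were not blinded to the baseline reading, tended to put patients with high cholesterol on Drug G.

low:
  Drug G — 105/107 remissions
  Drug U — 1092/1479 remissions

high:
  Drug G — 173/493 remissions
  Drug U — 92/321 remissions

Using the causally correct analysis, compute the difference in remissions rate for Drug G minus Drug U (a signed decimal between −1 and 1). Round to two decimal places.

The cholesterol-specific comparison favours Drug G throughout, but the pooled figures favour Drug U. The question is whether to condition on cholesterol.
Here cholesterol is a common cause — it drives both which drug a case falls under and the outcome. The crude comparison mixes populations; the stratum-specific rates are the causally relevant ones.
Adjusting over the population distribution of cholesterol: 0.661·(0.981−0.738) + 0.339·(0.351−0.287) = +0.182.

+0.18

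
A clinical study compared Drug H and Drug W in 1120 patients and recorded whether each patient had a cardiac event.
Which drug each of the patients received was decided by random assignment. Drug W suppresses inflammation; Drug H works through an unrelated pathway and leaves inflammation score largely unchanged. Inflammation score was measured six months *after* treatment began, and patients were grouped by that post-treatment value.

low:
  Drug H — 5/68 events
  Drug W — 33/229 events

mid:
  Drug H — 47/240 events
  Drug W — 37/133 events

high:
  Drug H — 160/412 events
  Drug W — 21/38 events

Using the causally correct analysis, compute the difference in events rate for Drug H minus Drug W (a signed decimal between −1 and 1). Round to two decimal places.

Because the drug influences inflammation score, inflammation score is a post-treatment mediator, not a confounder. Stratifying on it would bias the estimate; the causal effect is the crude pooled difference.
The causal difference is the pooled difference: 0.294 − 0.228 = +0.067.

+0.07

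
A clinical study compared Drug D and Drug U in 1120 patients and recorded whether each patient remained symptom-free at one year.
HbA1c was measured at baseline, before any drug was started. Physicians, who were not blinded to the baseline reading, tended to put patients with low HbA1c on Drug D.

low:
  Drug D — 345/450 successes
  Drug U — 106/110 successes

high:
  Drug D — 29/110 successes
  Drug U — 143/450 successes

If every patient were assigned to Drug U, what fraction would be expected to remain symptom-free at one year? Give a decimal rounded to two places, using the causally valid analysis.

Within every HbA1c level Drug U has the higher rate, yet pooled Drug D does — Simpson's reversal.
HbA1c satisfies the back-door criterion: it is not a descendant of the drug, and it blocks the spurious path from drug to outcome. Adjusting for it (i.e., using the within-HbA1c rates) gives the causal effect.
Standardising Drug U to the population HbA1c mix: 0.500·106/110 + 0.500·143/450 = 0.641.

0.64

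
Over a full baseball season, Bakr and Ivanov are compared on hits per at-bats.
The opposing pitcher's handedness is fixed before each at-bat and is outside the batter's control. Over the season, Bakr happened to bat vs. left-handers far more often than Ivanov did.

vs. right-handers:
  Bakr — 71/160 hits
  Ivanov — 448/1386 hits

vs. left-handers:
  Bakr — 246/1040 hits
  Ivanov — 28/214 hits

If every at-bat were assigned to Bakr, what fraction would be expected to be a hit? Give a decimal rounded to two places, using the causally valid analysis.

0.35

Bakr is higher inside every pitcher handedness stratum but Ivanov is higher in aggregate. Whether to stratify depends on how pitcher handedness relates to the player.
Pitcher handedness satisfies the back-door criterion: it is not a descendant of the player, and it blocks the spurious path from player to outcome. Adjusting for it (i.e., using the within-pitcher handedness rates) gives the causal effect.
Standardising Bakr to the population pitcher handedness mix: 0.552·71/160 + 0.448·246/1040 = 0.351.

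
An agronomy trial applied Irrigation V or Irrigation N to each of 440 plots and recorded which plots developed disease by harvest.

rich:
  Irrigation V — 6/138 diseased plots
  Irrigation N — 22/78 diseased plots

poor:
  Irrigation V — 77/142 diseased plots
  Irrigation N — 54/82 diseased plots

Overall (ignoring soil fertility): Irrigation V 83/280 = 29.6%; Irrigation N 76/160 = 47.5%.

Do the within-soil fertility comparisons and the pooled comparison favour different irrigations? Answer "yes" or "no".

Within each soil fertility level (rich 4.3% vs 28.2%; poor 54.2% vs 65.9%), Irrigation V has the lower rate every time. Pooled: 29.6% vs 47.5% — Irrigation V has the lower rate overall. They agree.

no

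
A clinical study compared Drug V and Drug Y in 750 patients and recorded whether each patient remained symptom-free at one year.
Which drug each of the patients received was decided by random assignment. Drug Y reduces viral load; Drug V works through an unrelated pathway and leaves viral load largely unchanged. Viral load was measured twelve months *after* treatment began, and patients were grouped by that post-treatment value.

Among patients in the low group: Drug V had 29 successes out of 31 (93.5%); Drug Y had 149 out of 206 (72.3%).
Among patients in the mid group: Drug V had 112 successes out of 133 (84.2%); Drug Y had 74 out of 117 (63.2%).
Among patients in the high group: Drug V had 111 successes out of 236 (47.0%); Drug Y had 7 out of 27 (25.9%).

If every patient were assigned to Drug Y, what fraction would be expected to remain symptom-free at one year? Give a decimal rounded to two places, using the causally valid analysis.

0.66

Within every viral load level Drug V has the higher rate, yet pooled Drug Y does — Simpson's reversal.
Viral load lies on the pathway drug → viral load → outcome, so adjusting for it blocks the indirect effect. For the total causal effect of drug, use the unadjusted pooled rates.
So P(outcome | do(Drug Y)) is just the pooled rate for Drug Y: 230/350 = 0.657.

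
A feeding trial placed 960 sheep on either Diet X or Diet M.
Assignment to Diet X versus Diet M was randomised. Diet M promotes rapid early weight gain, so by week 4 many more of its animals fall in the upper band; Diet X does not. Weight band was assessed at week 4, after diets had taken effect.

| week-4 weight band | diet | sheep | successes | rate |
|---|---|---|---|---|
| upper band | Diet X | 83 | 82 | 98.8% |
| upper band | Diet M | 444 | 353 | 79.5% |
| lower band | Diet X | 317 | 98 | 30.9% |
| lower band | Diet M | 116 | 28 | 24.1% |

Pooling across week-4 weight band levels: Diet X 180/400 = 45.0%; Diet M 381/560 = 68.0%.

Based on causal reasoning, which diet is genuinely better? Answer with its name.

Diet M

Within every week-4 weight band level Diet X has the higher rate, yet pooled Diet M does — Simpson's reversal.
Week-4 weight band here is a post-treatment variable shaped by the diet; conditioning on it would introduce bias rather than remove it. The overall comparison is the causal one.
Pooled: Diet X 45.0% vs Diet M 68.0%; Diet M is higher overall.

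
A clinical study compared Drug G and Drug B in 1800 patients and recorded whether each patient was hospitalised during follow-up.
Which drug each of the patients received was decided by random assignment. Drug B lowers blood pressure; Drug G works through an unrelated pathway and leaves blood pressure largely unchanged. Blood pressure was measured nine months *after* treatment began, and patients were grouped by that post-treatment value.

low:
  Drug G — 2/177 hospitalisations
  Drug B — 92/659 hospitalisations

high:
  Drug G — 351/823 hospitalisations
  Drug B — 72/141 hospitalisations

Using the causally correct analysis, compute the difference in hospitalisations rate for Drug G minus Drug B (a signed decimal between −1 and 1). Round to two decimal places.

+0.15

Blood pressure is downstream of the drug. One should not condition on a consequence of treatment, so the overall rates are the right comparison.
The causal difference is the pooled difference: 0.353 − 0.205 = +0.148.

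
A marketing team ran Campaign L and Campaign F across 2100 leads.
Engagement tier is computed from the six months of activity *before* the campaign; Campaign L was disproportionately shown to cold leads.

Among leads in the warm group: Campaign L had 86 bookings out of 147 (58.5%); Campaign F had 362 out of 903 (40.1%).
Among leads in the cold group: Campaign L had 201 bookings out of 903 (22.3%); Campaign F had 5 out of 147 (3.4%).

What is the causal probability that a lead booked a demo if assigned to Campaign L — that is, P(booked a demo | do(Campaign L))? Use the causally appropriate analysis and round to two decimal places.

0.40

Engagement tier is set before the campaign has any effect — it is not caused by the campaign — and it independently drives the outcome. That makes it a confounder, so the causal comparison is within engagement tier levels.
Standardising Campaign L to the population engagement tier mix: 0.500·86/147 + 0.500·201/903 = 0.404.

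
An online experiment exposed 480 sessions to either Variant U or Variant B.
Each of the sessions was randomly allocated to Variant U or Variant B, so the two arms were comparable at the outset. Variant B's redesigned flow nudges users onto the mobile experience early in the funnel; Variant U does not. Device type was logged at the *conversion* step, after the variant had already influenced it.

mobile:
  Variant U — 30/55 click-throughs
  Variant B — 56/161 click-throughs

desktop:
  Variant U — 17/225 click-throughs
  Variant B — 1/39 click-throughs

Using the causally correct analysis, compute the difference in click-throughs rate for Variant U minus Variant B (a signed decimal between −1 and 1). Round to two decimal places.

-0.12

Because the variant influences device type, device type is a post-treatment mediator, not a confounder. Stratifying on it would bias the estimate; the causal effect is the crude pooled difference.
The causal difference is the pooled difference: 0.168 − 0.285 = -0.117.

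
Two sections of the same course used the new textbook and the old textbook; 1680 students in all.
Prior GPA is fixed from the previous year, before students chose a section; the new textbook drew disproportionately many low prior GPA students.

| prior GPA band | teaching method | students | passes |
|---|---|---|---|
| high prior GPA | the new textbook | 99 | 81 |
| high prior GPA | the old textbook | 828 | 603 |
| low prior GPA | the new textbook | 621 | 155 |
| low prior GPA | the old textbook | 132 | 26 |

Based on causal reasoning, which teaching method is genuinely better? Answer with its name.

the new textbook

Nothing the teaching method does changes prior GPA band; the imbalance is an allocation artefact. With prior GPA band also predicting the outcome, the pooled figure is confounded, and the within-stratum comparison is the causal one.
Within each level — high prior GPA: 81.8% vs 72.8%; low prior GPA: 25.0% vs 19.7% — the new textbook is higher every time.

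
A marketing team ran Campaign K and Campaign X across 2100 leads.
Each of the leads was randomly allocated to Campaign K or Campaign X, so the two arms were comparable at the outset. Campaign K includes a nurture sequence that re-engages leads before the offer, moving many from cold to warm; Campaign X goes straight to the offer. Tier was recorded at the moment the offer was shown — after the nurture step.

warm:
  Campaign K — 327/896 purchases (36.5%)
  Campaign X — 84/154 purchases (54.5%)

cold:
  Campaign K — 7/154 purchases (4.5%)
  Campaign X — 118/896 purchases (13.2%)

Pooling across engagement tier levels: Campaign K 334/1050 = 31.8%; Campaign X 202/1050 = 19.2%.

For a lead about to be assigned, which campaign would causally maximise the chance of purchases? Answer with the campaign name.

The distribution of engagement tier is itself part of what the campaign does — it is an intermediate outcome. Holding it fixed would remove that part of the effect; the total effect is the pooled difference.
Pooled: Campaign K 31.8% vs Campaign X 19.2%; Campaign K is higher overall.

Campaign K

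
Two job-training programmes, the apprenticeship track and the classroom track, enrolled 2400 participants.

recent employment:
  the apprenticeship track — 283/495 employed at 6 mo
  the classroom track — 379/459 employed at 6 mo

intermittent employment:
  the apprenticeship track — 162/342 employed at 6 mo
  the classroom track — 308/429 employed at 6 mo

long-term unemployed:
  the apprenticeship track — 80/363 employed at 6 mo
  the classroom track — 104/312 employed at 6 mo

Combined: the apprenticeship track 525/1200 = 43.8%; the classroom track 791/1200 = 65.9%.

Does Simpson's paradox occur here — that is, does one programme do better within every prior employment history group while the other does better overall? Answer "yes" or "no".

Within each prior employment history level (recent employment 57.2% vs 82.6%; intermittent employment 47.4% vs 71.8%; long-term unemployed 22.0% vs 33.3%), the classroom track has the higher rate every time. Pooled: 43.8% vs 65.9% — the classroom track has the higher rate overall. They agree.

no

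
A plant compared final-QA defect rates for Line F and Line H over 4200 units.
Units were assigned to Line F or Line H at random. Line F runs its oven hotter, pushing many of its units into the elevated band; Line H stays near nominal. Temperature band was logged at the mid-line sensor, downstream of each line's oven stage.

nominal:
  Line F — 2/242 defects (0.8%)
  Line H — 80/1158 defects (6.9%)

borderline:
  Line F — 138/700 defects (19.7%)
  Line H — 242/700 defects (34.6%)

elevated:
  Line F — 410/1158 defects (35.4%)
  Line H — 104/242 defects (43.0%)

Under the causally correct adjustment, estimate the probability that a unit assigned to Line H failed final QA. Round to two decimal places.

0.20

In-process temperature band is recorded after the line and is itself shifted by it — it sits on the causal path from line to outcome. Conditioning on a mediator would strip out part of the effect we want; the pooled comparison gives the total causal effect.
So P(outcome | do(Line H)) is just the pooled rate for Line H: 426/2100 = 0.203.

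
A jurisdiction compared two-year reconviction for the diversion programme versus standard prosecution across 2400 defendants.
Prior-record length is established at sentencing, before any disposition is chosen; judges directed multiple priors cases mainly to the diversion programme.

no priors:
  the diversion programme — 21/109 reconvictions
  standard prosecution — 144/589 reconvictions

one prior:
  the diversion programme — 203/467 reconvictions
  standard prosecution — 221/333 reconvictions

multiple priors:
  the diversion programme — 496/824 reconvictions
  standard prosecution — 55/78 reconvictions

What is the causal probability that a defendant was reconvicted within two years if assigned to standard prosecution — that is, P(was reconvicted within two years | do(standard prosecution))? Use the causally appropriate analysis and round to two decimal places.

The stratified and pooled comparisons disagree (the diversion programme wins within each prior-record length; standard prosecution wins overall), so the answer turns on the causal role of prior-record length.
The imbalance in prior-record length arose from how defendants were allocated, not from anything the disposition did; and prior-record length independently affects the outcome. The pooled gap is confounded — condition on prior-record length.
Standardising standard prosecution to the population prior-record length mix: 0.291·144/589 + 0.333·221/333 + 0.376·55/78 = 0.557.

0.56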